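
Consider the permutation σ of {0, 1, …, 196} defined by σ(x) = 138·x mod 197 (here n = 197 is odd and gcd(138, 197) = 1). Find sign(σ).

+1

Trace 47: π^k(47) = [47, 182, 97, 187, 196, 59, 65] for k=0..6.
Decompose π into cycles: lengths [98, 98, 1] (3 cycles, including the fixed point 0).
3 cycles on 197: each ℓ→(−1)^(ℓ−1), product (−1)^194 = +1.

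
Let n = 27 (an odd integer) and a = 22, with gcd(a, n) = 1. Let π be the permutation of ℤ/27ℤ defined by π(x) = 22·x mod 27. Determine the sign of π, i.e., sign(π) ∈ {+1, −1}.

+1

Trace 16: π^k(16) = [16, 1, 22, 25, 10, 4, 7] for k=0..6.
7 cycles of lengths [9, 9, 3, 3, 1, 1, 1].
27 − 7 = 20 transpositions; sign(π) = (−1)^20 = +1.
(22|27)_J = +1 (Zolotarev's lemma cross-check).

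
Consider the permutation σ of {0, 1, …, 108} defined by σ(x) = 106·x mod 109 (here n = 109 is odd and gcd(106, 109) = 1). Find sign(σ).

+1

Start at x=15: 15 → 64 → 26 → 31 → 16 → 61 → 35 → … (one orbit).
Cycle type of π: 54×2 + 1; total 3 cycles.
3 cycles on 109: each ℓ→(−1)^(ℓ−1), product (−1)^106 = +1.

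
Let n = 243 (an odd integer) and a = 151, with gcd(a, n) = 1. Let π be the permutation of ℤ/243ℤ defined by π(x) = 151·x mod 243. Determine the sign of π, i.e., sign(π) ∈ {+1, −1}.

Trace 220: π^k(220) = [220, 172, 214, 238, 217, 205, 94] for k=0..6.
11 cycles of lengths [81, 81, 27, 27, 9, 9, 3, 3, 1, 1, 1].
n − c = 243 − 11 = 232; sign = (−1)^232 = +1.
The Jacobi symbol (151|243) = +1 (Zolotarev) agrees.

+1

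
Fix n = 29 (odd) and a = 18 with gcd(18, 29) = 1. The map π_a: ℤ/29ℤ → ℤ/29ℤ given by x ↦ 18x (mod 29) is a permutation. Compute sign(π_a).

-1

Start at x=17: 17 → 16 → 27 → 22 → 19 → 23 → 8 → … (one orbit).
Cycle lengths of π_18 on ℤ/29ℤ: [28, 1]; 2 cycles in total.
n − c = 29 − 2 = 27; sign = (−1)^27 = -1.
The Jacobi symbol (18|29) = -1 (Zolotarev) agrees.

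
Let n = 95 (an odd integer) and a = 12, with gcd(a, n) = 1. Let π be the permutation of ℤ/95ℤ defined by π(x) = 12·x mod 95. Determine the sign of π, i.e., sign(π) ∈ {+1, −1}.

+1

Trace 49: π^k(49) = [49, 18, 26, 27, 39, 88, 11] for k=0..6.
Cycle lengths of π_12 on ℤ/95ℤ: [12, 12, 12, 12, 12, 12, 6, 6, 6, 4, 1]; 11 cycles in total.
Σ(ℓ_i−1) = 95−11 = 84; sign = (−1)^84 = +1.
(12|95)_J = +1 (Zolotarev's lemma cross-check).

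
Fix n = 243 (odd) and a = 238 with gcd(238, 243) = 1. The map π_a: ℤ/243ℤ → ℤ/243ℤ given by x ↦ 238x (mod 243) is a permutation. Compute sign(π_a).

Trace 217: π^k(217) = [217, 130, 79, 91, 31, 88, 46] for k=0..6.
Cycle lengths of π_238 on ℤ/243ℤ: [81, 81, 27, 27, 9, 9, 3, 3, 1, 1, 1]; 11 cycles in total.
Σ(ℓ_i−1) = 243−11 = 232; sign = (−1)^232 = +1.
Check: (238/243) = +1 by Zolotarev.

+1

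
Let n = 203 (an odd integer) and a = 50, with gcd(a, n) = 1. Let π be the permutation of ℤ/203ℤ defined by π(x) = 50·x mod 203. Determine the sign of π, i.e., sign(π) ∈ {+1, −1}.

-1

Start at x=148: 148 → 92 → 134 → 1 → 50 → 64 → 155 → … (one orbit).
14 cycles of lengths [28, 28, 28, 28, 28, 28, 28, 1, 1, 1, 1, 1, 1, 1].
With 14 cycles on 203 points, sign = (−1)^{203−14} = -1.
Via Zolotarev, sign(π_{50}) = (50|203) = -1.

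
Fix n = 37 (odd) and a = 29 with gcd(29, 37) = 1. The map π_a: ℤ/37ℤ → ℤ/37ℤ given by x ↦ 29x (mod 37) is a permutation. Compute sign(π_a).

-1

Start at x=1: 1 → 29 → 27 → 6 → 26 → 14 → 36 → … (one orbit).
Cycle lengths of π_29 on ℤ/37ℤ: [12, 12, 12, 1]; 4 cycles in total.
37 − 4 = 33 transpositions; sign(π) = (−1)^33 = -1.
Via Zolotarev, sign(π_{29}) = (29|37) = -1.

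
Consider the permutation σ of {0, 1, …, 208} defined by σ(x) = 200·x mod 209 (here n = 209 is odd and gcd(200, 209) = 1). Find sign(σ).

+1

Trace 10: π^k(10) = [10, 119, 183, 25, 193, 144, 167] for k=0..6.
5 cycles of lengths [90, 90, 18, 10, 1].
209 − 5 = 204 transpositions; sign(π) = (−1)^204 = +1.
The Jacobi symbol (200|209) = +1 (Zolotarev) agrees.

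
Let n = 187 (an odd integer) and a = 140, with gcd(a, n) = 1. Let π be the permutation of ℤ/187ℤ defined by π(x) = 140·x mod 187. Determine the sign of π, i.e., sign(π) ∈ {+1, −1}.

Orbit of 103 under x↦140x: [103, 21, 135, 13, 137, 106, 67]… (length divides ord_187(140)).
14 cycles of lengths [20, 20, 20, 20, 20, 20, 20, 20, 10, 4, 4, 4, 4, 1].
Σ(ℓ_i−1) = 187−14 = 173; sign = (−1)^173 = -1.

-1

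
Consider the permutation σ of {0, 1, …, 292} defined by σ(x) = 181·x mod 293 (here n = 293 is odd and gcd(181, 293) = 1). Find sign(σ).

-1

Trace 223: π^k(223) = [223, 222, 41, 96, 89, 287, 86] for k=0..6.
The orbit structure of x ↦ 181x mod 293: 2 orbits of sizes [292, 1].
293 − 2 = 291 transpositions; sign(π) = (−1)^291 = -1.
The Jacobi symbol (181|293) = -1 (Zolotarev) agrees.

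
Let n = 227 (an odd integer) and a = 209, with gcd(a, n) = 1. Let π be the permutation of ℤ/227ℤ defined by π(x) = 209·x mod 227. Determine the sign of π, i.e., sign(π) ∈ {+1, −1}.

+1

Trace 1: π^k(1) = [1, 209, 97, 70, 102, 207, 133] for k=0..6.
Cycle lengths of π_209 on ℤ/227ℤ: [113, 113, 1]; 3 cycles in total.
Σ(ℓ_i−1) = 227−3 = 224; sign = (−1)^224 = +1.
Via Zolotarev, sign(π_{209}) = (209|227) = +1.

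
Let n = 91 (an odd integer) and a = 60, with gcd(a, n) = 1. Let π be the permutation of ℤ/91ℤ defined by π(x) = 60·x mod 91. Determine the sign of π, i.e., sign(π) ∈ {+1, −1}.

Trace 86: π^k(86) = [86, 64, 18, 79, 8, 25, 44] for k=0..6.
Decompose π into cycles: lengths [12, 12, 12, 12, 12, 12, 4, 4, 4, 3, 3, 1] (12 cycles, including the fixed point 0).
With 12 cycles on 91 points, sign = (−1)^{91−12} = -1.

-1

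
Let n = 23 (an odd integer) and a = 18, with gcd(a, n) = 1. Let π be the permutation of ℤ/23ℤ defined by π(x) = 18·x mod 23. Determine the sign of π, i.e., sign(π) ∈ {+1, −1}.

+1

Start at x=4: 4 → 3 → 8 → 6 → 16 → 12 → 9 → … (one orbit).
Cycle type of π: 11×2 + 1; total 3 cycles.
Σ(ℓ_i−1) = 23−3 = 20; sign = (−1)^20 = +1.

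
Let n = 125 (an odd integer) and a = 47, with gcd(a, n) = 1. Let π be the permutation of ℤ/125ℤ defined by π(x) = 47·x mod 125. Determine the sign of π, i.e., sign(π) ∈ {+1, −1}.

Start at x=84: 84 → 73 → 56 → 7 → 79 → 88 → 11 → … (one orbit).
Cycle lengths of π_47 on ℤ/125ℤ: [100, 20, 4, 1]; 4 cycles in total.
With 4 cycles on 125 points, sign = (−1)^{125−4} = -1.

-1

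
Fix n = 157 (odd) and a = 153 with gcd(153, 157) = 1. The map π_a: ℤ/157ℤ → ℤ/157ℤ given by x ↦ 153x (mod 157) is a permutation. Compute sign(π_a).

Orbit of 153 under x↦153x: [153, 16, 93, 99, 75, 14, 101]… (length divides ord_157(153)).
The orbit structure of x ↦ 153x mod 157: 13 orbits of sizes [13, 13, 13, 13, 13, 13, 13, 13, 13, 13, 13, 13, 1].
With 13 cycles on 157 points, sign = (−1)^{157−13} = +1.
Zolotarev: (153|157) = +1, matching the cycle-count sign.

+1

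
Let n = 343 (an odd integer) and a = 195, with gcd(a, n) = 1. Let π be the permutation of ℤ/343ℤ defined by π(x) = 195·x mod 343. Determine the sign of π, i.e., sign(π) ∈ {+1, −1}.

-1

Orbit of 342 under x↦195x: [342, 148, 48, 99, 97, 50, 146]… (length divides ord_343(195)).
The orbit structure of x ↦ 195x mod 343: 46 orbits of sizes [14, 14, 14, 14, 14, 14, 14, 14, 14, 14, 14, 14, 14, 14, 14, 14, 14, 14, 14, 14, 14, 2, 2, 2, 2, 2, 2, 2, 2, 2, 2, 2, 2, 2, 2, 2, 2, 2, 2, 2, 2, 2, 2, 2, 2, 1].
sign(π) = (−1)^{n − #cycles} = (−1)^{343−46} = (−1)^297 = -1.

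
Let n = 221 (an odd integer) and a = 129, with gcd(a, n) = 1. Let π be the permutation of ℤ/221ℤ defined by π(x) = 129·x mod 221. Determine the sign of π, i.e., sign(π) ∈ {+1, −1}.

Trace 53: π^k(53) = [53, 207, 183, 181, 144, 12, 1] for k=0..6.
Cycle type of π: 16×13 + 2×6 + 1; total 20 cycles.
20 cycles on 221: each ℓ→(−1)^(ℓ−1), product (−1)^201 = -1.

-1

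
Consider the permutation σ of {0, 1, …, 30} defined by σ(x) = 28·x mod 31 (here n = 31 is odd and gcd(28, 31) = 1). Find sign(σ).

Trace 5: π^k(5) = [5, 16, 14, 20, 2, 25, 18] for k=0..6.
π_28 has 3 disjoint cycles with lengths [15, 15, 1] on {0,…,30}.
With 3 cycles on 31 points, sign = (−1)^{31−3} = +1.

+1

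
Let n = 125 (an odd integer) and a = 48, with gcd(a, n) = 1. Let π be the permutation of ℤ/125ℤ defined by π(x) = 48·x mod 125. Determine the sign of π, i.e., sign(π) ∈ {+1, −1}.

-1

Orbit of 9 under x↦48x: [9, 57, 111, 78, 119, 87, 51]… (length divides ord_125(48)).
4 cycles of lengths [100, 20, 4, 1].
125 − 4 = 121 transpositions; sign(π) = (−1)^121 = -1.
The Jacobi symbol (48|125) = -1 (Zolotarev) agrees.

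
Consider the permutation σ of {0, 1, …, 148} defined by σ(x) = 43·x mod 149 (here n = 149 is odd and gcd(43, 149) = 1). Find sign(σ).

Trace 107: π^k(107) = [107, 131, 120, 94, 19, 72, 116] for k=0..6.
Cycle type of π: 148 + 1; total 2 cycles.
n − c = 149 − 2 = 147; sign = (−1)^147 = -1.

-1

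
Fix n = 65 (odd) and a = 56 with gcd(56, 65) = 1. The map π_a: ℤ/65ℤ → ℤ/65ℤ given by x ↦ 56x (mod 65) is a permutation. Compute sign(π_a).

Start at x=61: 61 → 36 → 1 → 56 → 16 → 51 → 61 (one orbit).
Decompose π into cycles: lengths [6, 6, 6, 6, 6, 6, 6, 6, 6, 6, 1, 1, 1, 1, 1] (15 cycles, including the fixed point 0).
sign(π) = (−1)^{n − #cycles} = (−1)^{65−15} = (−1)^50 = +1.

+1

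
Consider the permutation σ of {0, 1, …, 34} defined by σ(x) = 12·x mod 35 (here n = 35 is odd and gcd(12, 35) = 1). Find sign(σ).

+1

Trace 13: π^k(13) = [13, 16, 17, 29, 33, 11, 27] for k=0..6.
Cycle type of π: 12×2 + 6 + 4 + 1; total 5 cycles.
sign(π) = (−1)^{n − #cycles} = (−1)^{35−5} = (−1)^30 = +1.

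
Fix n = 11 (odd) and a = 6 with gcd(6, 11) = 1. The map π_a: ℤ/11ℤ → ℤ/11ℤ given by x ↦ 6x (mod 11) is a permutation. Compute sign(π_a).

Start at x=9: 9 → 10 → 5 → 8 → 4 → 2 → 1 → … (one orbit).
2 cycles of lengths [10, 1].
Σ(ℓ_i−1) = 11−2 = 9; sign = (−1)^9 = -1.

-1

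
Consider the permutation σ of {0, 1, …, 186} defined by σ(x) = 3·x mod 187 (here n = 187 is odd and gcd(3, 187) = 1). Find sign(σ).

Start at x=152: 152 → 82 → 59 → 177 → 157 → 97 → 104 → … (one orbit).
Cycle type of π: 80×2 + 16 + 5×2 + 1; total 6 cycles.
187 − 6 = 181 transpositions; sign(π) = (−1)^181 = -1.
Via Zolotarev, sign(π_{3}) = (3|187) = -1.

-1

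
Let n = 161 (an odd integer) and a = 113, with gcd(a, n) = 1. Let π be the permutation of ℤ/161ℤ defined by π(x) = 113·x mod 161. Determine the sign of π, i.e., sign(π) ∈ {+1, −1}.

-1

Trace 36: π^k(36) = [36, 43, 29, 57, 1, 113, 50] for k=0..6.
14 cycles of lengths [22, 22, 22, 22, 22, 22, 22, 1, 1, 1, 1, 1, 1, 1].
14 cycles on 161: each ℓ→(−1)^(ℓ−1), product (−1)^147 = -1.
The Jacobi symbol (113|161) = -1 (Zolotarev) agrees.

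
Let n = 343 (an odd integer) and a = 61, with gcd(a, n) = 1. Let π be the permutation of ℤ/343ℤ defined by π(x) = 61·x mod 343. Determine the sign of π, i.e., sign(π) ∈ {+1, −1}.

-1

Trace 144: π^k(144) = [144, 209, 58, 108, 71, 215, 81] for k=0..6.
Decompose π into cycles: lengths [294, 42, 6, 1] (4 cycles, including the fixed point 0).
With 4 cycles on 343 points, sign = (−1)^{343−4} = -1.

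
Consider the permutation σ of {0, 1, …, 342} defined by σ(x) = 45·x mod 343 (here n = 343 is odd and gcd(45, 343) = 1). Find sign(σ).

-1

Start at x=256: 256 → 201 → 127 → 227 → 268 → 55 → 74 → … (one orbit).
Decompose π into cycles: lengths [294, 42, 6, 1] (4 cycles, including the fixed point 0).
4 cycles on 343: each ℓ→(−1)^(ℓ−1), product (−1)^339 = -1.
Check: (45/343) = -1 by Zolotarev.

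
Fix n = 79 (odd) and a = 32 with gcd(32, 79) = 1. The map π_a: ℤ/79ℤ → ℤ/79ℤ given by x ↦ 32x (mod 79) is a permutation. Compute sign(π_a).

Trace 13: π^k(13) = [13, 21, 40, 16, 38, 31, 44] for k=0..6.
3 cycles of lengths [39, 39, 1].
Σ(ℓ_i−1) = 79−3 = 76; sign = (−1)^76 = +1.

+1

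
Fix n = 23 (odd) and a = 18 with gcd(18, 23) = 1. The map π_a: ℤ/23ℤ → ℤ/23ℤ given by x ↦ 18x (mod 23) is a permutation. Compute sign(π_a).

+1

Trace 6: π^k(6) = [6, 16, 12, 9, 1, 18, 2] for k=0..6.
Decompose π into cycles: lengths [11, 11, 1] (3 cycles, including the fixed point 0).
Σ(ℓ_i−1) = 23−3 = 20; sign = (−1)^20 = +1.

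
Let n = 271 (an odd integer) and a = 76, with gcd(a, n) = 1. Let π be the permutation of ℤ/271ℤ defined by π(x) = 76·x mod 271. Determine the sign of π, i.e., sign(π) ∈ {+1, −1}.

Start at x=41: 41 → 135 → 233 → 93 → 22 → 46 → 244 → … (one orbit).
Decompose π into cycles: lengths [270, 1] (2 cycles, including the fixed point 0).
sign(π) = (−1)^{n − #cycles} = (−1)^{271−2} = (−1)^269 = -1.
Check: (76/271) = -1 by Zolotarev.

-1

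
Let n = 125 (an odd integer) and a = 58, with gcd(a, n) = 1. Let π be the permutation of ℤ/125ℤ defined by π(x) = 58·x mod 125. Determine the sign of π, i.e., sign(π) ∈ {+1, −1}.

Orbit of 87 under x↦58x: [87, 46, 43, 119, 27, 66, 78]… (length divides ord_125(58)).
Cycle type of π: 100 + 20 + 4 + 1; total 4 cycles.
Σ(ℓ_i−1) = 125−4 = 121; sign = (−1)^121 = -1.
Check: (58/125) = -1 by Zolotarev.

-1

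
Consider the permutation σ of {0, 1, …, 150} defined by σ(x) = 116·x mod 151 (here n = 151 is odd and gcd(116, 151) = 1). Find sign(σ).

+1

Trace 40: π^k(40) = [40, 110, 76, 58, 84, 80, 69] for k=0..6.
π_116 has 3 disjoint cycles with lengths [75, 75, 1] on {0,…,150}.
With 3 cycles on 151 points, sign = (−1)^{151−3} = +1.
Via Zolotarev, sign(π_{116}) = (116|151) = +1.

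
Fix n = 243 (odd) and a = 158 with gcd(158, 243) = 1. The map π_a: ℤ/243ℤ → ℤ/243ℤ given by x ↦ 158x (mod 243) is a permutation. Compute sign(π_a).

-1

Start at x=104: 104 → 151 → 44 → 148 → 56 → 100 → 5 → … (one orbit).
Cycle lengths of π_158 on ℤ/243ℤ: [162, 54, 18, 6, 2, 1]; 6 cycles in total.
6 cycles on 243: each ℓ→(−1)^(ℓ−1), product (−1)^237 = -1.
(158|243)_J = -1 (Zolotarev's lemma cross-check).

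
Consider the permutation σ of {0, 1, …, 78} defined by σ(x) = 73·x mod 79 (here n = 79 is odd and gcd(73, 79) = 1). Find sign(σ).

+1

Orbit of 31 under x↦73x: [31, 51, 10, 19, 44, 52, 4]… (length divides ord_79(73)).
π_73 has 3 disjoint cycles with lengths [39, 39, 1] on {0,…,78}.
79 − 3 = 76 transpositions; sign(π) = (−1)^76 = +1.
Check: (73/79) = +1 by Zolotarev.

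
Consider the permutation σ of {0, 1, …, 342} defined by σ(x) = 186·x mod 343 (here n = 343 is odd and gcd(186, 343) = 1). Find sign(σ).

Start at x=114: 114 → 281 → 130 → 170 → 64 → 242 → 79 → … (one orbit).
Cycle lengths of π_186 on ℤ/343ℤ: [147, 147, 21, 21, 3, 3, 1]; 7 cycles in total.
sign(π) = (−1)^{n − #cycles} = (−1)^{343−7} = (−1)^336 = +1.
Via Zolotarev, sign(π_{186}) = (186|343) = +1.

+1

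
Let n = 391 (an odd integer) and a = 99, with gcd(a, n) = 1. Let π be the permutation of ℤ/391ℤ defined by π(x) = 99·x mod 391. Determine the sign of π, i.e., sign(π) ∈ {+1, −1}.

+1

Trace 160: π^k(160) = [160, 200, 250, 117, 244, 305, 88] for k=0..6.
Decompose π into cycles: lengths [176, 176, 22, 16, 1] (5 cycles, including the fixed point 0).
With 5 cycles on 391 points, sign = (−1)^{391−5} = +1.
Zolotarev: (99|391) = +1, matching the cycle-count sign.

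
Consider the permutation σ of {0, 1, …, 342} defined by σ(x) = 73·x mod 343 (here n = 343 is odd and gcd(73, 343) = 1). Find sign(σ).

Trace 223: π^k(223) = [223, 158, 215, 260, 115, 163, 237] for k=0..6.
Cycle type of π: 294 + 42 + 6 + 1; total 4 cycles.
sign(π) = (−1)^{n − #cycles} = (−1)^{343−4} = (−1)^339 = -1.
Check: (73/343) = -1 by Zolotarev.

-1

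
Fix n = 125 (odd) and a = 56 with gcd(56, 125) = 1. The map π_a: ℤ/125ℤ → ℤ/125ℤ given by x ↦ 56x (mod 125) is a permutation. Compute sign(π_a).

+1

Start at x=41: 41 → 46 → 76 → 6 → 86 → 66 → 71 → … (one orbit).
The orbit structure of x ↦ 56x mod 125: 13 orbits of sizes [25, 25, 25, 25, 5, 5, 5, 5, 1, 1, 1, 1, 1].
Σ(ℓ_i−1) = 125−13 = 112; sign = (−1)^112 = +1.
(56|125)_J = +1 (Zolotarev's lemma cross-check).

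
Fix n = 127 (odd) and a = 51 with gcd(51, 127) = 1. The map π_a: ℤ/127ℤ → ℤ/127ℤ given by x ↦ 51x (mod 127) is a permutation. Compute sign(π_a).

Orbit of 32 under x↦51x: [32, 108, 47, 111, 73, 40, 8]… (length divides ord_127(51)).
Cycle lengths of π_51 on ℤ/127ℤ: [42, 42, 42, 1]; 4 cycles in total.
With 4 cycles on 127 points, sign = (−1)^{127−4} = -1.

-1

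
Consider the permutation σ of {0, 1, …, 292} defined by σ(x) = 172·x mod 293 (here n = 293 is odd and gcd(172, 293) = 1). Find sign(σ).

+1

Trace 33: π^k(33) = [33, 109, 289, 191, 36, 39, 262] for k=0..6.
5 cycles of lengths [73, 73, 73, 73, 1].
293 − 5 = 288 transpositions; sign(π) = (−1)^288 = +1.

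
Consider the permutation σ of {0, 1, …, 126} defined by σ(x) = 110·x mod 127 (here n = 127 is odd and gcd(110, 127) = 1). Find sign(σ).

Start at x=50: 50 → 39 → 99 → 95 → 36 → 23 → 117 → … (one orbit).
Cycle lengths of π_110 on ℤ/127ℤ: [126, 1]; 2 cycles in total.
2 cycles on 127: each ℓ→(−1)^(ℓ−1), product (−1)^125 = -1.
(110|127)_J = -1 (Zolotarev's lemma cross-check).

-1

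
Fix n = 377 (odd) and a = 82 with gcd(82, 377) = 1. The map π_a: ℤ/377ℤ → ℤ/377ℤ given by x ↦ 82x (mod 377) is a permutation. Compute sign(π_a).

+1

Trace 103: π^k(103) = [103, 152, 23, 1, 82, 315, 194] for k=0..6.
π_82 has 15 disjoint cycles with lengths [42, 42, 42, 42, 42, 42, 42, 42, 7, 7, 7, 7, 6, 6, 1] on {0,…,376}.
With 15 cycles on 377 points, sign = (−1)^{377−15} = +1.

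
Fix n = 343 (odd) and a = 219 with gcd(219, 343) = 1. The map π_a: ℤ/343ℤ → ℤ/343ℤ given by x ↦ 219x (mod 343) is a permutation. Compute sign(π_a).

+1

Trace 172: π^k(172) = [172, 281, 142, 228, 197, 268, 39] for k=0..6.
Cycle type of π: 147×2 + 21×2 + 3×2 + 1; total 7 cycles.
Σ(ℓ_i−1) = 343−7 = 336; sign = (−1)^336 = +1.
(219|343)_J = +1 (Zolotarev's lemma cross-check).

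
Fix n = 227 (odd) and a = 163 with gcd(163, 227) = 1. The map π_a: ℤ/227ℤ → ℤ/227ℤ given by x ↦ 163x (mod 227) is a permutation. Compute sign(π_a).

Start at x=124: 124 → 9 → 105 → 90 → 142 → 219 → 58 → … (one orbit).
2 cycles of lengths [226, 1].
n − c = 227 − 2 = 225; sign = (−1)^225 = -1.

-1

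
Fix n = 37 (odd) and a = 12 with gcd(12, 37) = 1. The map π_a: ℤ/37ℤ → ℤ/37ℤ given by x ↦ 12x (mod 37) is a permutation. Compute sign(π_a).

+1

Orbit of 26 under x↦12x: [26, 16, 7, 10, 9, 34, 1]… (length divides ord_37(12)).
Decompose π into cycles: lengths [9, 9, 9, 9, 1] (5 cycles, including the fixed point 0).
37 − 5 = 32 transpositions; sign(π) = (−1)^32 = +1.
Check: (12/37) = +1 by Zolotarev.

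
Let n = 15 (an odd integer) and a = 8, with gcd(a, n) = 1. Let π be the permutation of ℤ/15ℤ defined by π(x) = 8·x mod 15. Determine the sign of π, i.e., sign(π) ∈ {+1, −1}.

Orbit of 1 under x↦8x: [1, 8, 4, 2]… (length divides ord_15(8)).
π_8 has 5 disjoint cycles with lengths [4, 4, 4, 2, 1] on {0,…,14}.
With 5 cycles on 15 points, sign = (−1)^{15−5} = +1.
The Jacobi symbol (8|15) = +1 (Zolotarev) agrees.

+1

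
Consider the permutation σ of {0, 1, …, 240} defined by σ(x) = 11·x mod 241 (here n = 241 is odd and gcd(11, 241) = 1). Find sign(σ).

-1

Orbit of 63 under x↦11x: [63, 211, 152, 226, 76, 113, 38]… (length divides ord_241(11)).
Cycle lengths of π_11 on ℤ/241ℤ: [48, 48, 48, 48, 48, 1]; 6 cycles in total.
With 6 cycles on 241 points, sign = (−1)^{241−6} = -1.
Via Zolotarev, sign(π_{11}) = (11|241) = -1.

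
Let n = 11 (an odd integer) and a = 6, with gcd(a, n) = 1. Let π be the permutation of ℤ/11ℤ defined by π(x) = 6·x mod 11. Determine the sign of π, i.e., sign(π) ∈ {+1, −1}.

Start at x=9: 9 → 10 → 5 → 8 → 4 → 2 → 1 → … (one orbit).
Decompose π into cycles: lengths [10, 1] (2 cycles, including the fixed point 0).
sign(π) = (−1)^{n − #cycles} = (−1)^{11−2} = (−1)^9 = -1.
Zolotarev: (6|11) = -1, matching the cycle-count sign.

-1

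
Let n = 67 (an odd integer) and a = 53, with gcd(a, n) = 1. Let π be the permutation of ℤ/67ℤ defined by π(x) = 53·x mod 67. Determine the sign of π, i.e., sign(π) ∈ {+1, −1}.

-1

Orbit of 22 under x↦53x: [22, 27, 24, 66, 14, 5, 64]… (length divides ord_67(53)).
Cycle lengths of π_53 on ℤ/67ℤ: [22, 22, 22, 1]; 4 cycles in total.
sign(π) = (−1)^{n − #cycles} = (−1)^{67−4} = (−1)^63 = -1.
Via Zolotarev, sign(π_{53}) = (53|67) = -1.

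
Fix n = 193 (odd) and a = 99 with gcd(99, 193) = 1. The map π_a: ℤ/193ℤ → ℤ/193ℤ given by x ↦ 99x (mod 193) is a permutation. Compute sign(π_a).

Start at x=24: 24 → 60 → 150 → 182 → 69 → 76 → 190 → … (one orbit).
π_99 has 4 disjoint cycles with lengths [64, 64, 64, 1] on {0,…,192}.
sign(π) = (−1)^{n − #cycles} = (−1)^{193−4} = (−1)^189 = -1.
Zolotarev: (99|193) = -1, matching the cycle-count sign.

-1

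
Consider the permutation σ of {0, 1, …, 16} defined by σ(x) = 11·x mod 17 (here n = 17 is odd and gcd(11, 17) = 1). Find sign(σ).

Trace 8: π^k(8) = [8, 3, 16, 6, 15, 12, 13] for k=0..6.
2 cycles of lengths [16, 1].
2 cycles on 17: each ℓ→(−1)^(ℓ−1), product (−1)^15 = -1.
Check: (11/17) = -1 by Zolotarev.

-1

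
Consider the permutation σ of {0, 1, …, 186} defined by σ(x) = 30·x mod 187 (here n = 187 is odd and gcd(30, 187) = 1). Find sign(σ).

-1

Start at x=149: 149 → 169 → 21 → 69 → 13 → 16 → 106 → … (one orbit).
The orbit structure of x ↦ 30x mod 187: 14 orbits of sizes [20, 20, 20, 20, 20, 20, 20, 20, 10, 4, 4, 4, 4, 1].
With 14 cycles on 187 points, sign = (−1)^{187−14} = -1.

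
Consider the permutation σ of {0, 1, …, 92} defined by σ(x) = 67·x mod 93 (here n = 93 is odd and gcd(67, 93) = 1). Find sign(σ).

Trace 25: π^k(25) = [25, 1, 67] for k=0..2.
The orbit structure of x ↦ 67x mod 93: 33 orbits of sizes [3, 3, 3, 3, 3, 3, 3, 3, 3, 3, 3, 3, 3, 3, 3, 3, 3, 3, 3, 3, 3, 3, 3, 3, 3, 3, 3, 3, 3, 3, 1, 1, 1].
33 cycles on 93: each ℓ→(−1)^(ℓ−1), product (−1)^60 = +1.

+1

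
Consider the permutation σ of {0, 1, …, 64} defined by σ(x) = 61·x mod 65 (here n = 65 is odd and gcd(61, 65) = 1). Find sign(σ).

+1

Start at x=1: 1 → 61 → 16 → 1 (one orbit).
Decompose π into cycles: lengths [3, 3, 3, 3, 3, 3, 3, 3, 3, 3, 3, 3, 3, 3, 3, 3, 3, 3, 3, 3, 1, 1, 1, 1, 1] (25 cycles, including the fixed point 0).
25 cycles on 65: each ℓ→(−1)^(ℓ−1), product (−1)^40 = +1.
Zolotarev: (61|65) = +1, matching the cycle-count sign.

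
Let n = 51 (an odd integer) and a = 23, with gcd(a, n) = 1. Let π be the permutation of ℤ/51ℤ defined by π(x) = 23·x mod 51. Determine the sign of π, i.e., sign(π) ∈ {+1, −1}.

+1

Orbit of 29 under x↦23x: [29, 4, 41, 25, 14, 16, 11]… (length divides ord_51(23)).
The orbit structure of x ↦ 23x mod 51: 5 orbits of sizes [16, 16, 16, 2, 1].
5 cycles on 51: each ℓ→(−1)^(ℓ−1), product (−1)^46 = +1.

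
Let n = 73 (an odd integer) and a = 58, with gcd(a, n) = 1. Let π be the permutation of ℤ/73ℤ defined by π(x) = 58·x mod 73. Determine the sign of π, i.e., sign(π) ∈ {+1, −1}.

Orbit of 67 under x↦58x: [67, 17, 37, 29, 3, 28, 18]… (length divides ord_73(58)).
π_58 has 2 disjoint cycles with lengths [72, 1] on {0,…,72}.
n − c = 73 − 2 = 71; sign = (−1)^71 = -1.

-1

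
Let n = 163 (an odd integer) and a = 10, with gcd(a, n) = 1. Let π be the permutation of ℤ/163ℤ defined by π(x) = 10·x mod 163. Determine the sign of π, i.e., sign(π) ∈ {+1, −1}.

Trace 85: π^k(85) = [85, 35, 24, 77, 118, 39, 64] for k=0..6.
Cycle lengths of π_10 on ℤ/163ℤ: [81, 81, 1]; 3 cycles in total.
With 3 cycles on 163 points, sign = (−1)^{163−3} = +1.

+1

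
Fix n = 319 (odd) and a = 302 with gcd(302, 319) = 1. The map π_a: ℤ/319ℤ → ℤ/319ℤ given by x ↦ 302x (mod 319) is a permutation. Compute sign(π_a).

-1

Trace 157: π^k(157) = [157, 202, 75, 1, 302, 289, 191] for k=0..6.
24 cycles of lengths [20, 20, 20, 20, 20, 20, 20, 20, 20, 20, 20, 20, 20, 20, 5, 5, 4, 4, 4, 4, 4, 4, 4, 1].
n − c = 319 − 24 = 295; sign = (−1)^295 = -1.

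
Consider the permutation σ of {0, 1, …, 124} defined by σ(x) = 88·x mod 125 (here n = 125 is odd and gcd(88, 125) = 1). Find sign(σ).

-1

Trace 113: π^k(113) = [113, 69, 72, 86, 68, 109, 92] for k=0..6.
4 cycles of lengths [100, 20, 4, 1].
n − c = 125 − 4 = 121; sign = (−1)^121 = -1.
Via Zolotarev, sign(π_{88}) = (88|125) = -1.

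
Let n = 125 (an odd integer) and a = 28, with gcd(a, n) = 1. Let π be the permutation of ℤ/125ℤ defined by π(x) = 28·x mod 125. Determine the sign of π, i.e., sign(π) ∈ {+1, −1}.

Orbit of 58 under x↦28x: [58, 124, 97, 91, 48, 94, 7]… (length divides ord_125(28)).
Cycle lengths of π_28 on ℤ/125ℤ: [100, 20, 4, 1]; 4 cycles in total.
4 cycles on 125: each ℓ→(−1)^(ℓ−1), product (−1)^121 = -1.
Check: (28/125) = -1 by Zolotarev.

-1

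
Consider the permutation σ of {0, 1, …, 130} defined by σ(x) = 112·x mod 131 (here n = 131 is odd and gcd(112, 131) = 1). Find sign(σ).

Trace 112: π^k(112) = [112, 99, 84, 107, 63, 113, 80] for k=0..6.
11 cycles of lengths [13, 13, 13, 13, 13, 13, 13, 13, 13, 13, 1].
131 − 11 = 120 transpositions; sign(π) = (−1)^120 = +1.

+1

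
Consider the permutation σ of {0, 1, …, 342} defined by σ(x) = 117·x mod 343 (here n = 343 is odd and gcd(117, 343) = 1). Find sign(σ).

-1

Start at x=325: 325 → 295 → 215 → 116 → 195 → 177 → 129 → … (one orbit).
Cycle type of π: 42×7 + 6×8 + 1; total 16 cycles.
16 cycles on 343: each ℓ→(−1)^(ℓ−1), product (−1)^327 = -1.
(117|343)_J = -1 (Zolotarev's lemma cross-check).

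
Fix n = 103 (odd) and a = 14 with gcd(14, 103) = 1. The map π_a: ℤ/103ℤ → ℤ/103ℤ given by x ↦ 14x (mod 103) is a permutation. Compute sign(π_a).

Orbit of 13 under x↦14x: [13, 79, 76, 34, 64, 72, 81]… (length divides ord_103(14)).
π_14 has 7 disjoint cycles with lengths [17, 17, 17, 17, 17, 17, 1] on {0,…,102}.
7 cycles on 103: each ℓ→(−1)^(ℓ−1), product (−1)^96 = +1.

+1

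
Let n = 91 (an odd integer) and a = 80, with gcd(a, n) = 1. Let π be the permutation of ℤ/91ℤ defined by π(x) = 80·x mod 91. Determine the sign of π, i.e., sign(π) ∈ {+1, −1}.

+1

Orbit of 83 under x↦80x: [83, 88, 33, 1, 80, 30, 34]… (length divides ord_91(80)).
Decompose π into cycles: lengths [12, 12, 12, 12, 12, 12, 12, 6, 1] (9 cycles, including the fixed point 0).
91 − 9 = 82 transpositions; sign(π) = (−1)^82 = +1.
Zolotarev: (80|91) = +1, matching the cycle-count sign.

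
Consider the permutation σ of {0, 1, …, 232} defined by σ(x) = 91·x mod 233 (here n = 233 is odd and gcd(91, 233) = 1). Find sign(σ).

+1

Orbit of 187 under x↦91x: [187, 8, 29, 76, 159, 23, 229]… (length divides ord_233(91)).
The orbit structure of x ↦ 91x mod 233: 5 orbits of sizes [58, 58, 58, 58, 1].
Σ(ℓ_i−1) = 233−5 = 228; sign = (−1)^228 = +1.
Via Zolotarev, sign(π_{91}) = (91|233) = +1.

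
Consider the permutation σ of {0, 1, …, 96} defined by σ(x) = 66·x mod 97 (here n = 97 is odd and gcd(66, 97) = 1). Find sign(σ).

+1

Start at x=47: 47 → 95 → 62 → 18 → 24 → 32 → 75 → … (one orbit).
3 cycles of lengths [48, 48, 1].
n − c = 97 − 3 = 94; sign = (−1)^94 = +1.
(66|97)_J = +1 (Zolotarev's lemma cross-check).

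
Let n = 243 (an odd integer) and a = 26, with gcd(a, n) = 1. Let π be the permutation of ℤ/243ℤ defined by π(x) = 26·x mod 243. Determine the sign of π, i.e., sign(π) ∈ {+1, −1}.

Trace 26: π^k(26) = [26, 190, 80, 136, 134, 82, 188] for k=0..6.
Cycle lengths of π_26 on ℤ/243ℤ: [18, 18, 18, 18, 18, 18, 18, 18, 18, 6, 6, 6, 6, 6, 6, 6, 6, 6, 2, 2, 2, 2, 2, 2, 2, 2, 2, 2, 2, 2, 2, 1]; 32 cycles in total.
243 − 32 = 211 transpositions; sign(π) = (−1)^211 = -1.
The Jacobi symbol (26|243) = -1 (Zolotarev) agrees.

-1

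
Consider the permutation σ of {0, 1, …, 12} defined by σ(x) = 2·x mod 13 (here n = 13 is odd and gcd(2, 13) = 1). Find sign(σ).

Start at x=2: 2 → 4 → 8 → 3 → 6 → 12 → 11 → … (one orbit).
2 cycles of lengths [12, 1].
13 − 2 = 11 transpositions; sign(π) = (−1)^11 = -1.

-1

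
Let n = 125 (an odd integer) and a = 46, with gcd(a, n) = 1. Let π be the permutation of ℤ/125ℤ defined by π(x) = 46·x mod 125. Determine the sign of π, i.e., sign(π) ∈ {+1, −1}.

Start at x=71: 71 → 16 → 111 → 106 → 1 → 46 → 116 → … (one orbit).
Decompose π into cycles: lengths [25, 25, 25, 25, 5, 5, 5, 5, 1, 1, 1, 1, 1] (13 cycles, including the fixed point 0).
sign(π) = (−1)^{n − #cycles} = (−1)^{125−13} = (−1)^112 = +1.
The Jacobi symbol (46|125) = +1 (Zolotarev) agrees.

+1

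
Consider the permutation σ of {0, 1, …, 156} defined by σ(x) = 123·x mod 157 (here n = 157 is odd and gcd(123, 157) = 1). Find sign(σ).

Start at x=118: 118 → 70 → 132 → 65 → 145 → 94 → 101 → … (one orbit).
Decompose π into cycles: lengths [156, 1] (2 cycles, including the fixed point 0).
sign(π) = (−1)^{n − #cycles} = (−1)^{157−2} = (−1)^155 = -1.
The Jacobi symbol (123|157) = -1 (Zolotarev) agrees.

-1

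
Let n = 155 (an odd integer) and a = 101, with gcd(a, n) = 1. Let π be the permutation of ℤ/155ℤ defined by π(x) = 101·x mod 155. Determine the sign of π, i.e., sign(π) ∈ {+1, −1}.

+1

Start at x=126: 126 → 16 → 66 → 1 → 101 → 126 (one orbit).
The orbit structure of x ↦ 101x mod 155: 35 orbits of sizes [5, 5, 5, 5, 5, 5, 5, 5, 5, 5, 5, 5, 5, 5, 5, 5, 5, 5, 5, 5, 5, 5, 5, 5, 5, 5, 5, 5, 5, 5, 1, 1, 1, 1, 1].
155 − 35 = 120 transpositions; sign(π) = (−1)^120 = +1.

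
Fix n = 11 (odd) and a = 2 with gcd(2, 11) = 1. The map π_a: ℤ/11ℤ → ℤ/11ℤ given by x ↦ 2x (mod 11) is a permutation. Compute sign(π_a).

Trace 3: π^k(3) = [3, 6, 1, 2, 4, 8, 5] for k=0..6.
Decompose π into cycles: lengths [10, 1] (2 cycles, including the fixed point 0).
2 cycles on 11: each ℓ→(−1)^(ℓ−1), product (−1)^9 = -1.
Check: (2/11) = -1 by Zolotarev.

-1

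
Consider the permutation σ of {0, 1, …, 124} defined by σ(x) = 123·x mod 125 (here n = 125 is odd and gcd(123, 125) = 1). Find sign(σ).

Orbit of 54 under x↦123x: [54, 17, 91, 68, 114, 22, 81]… (length divides ord_125(123)).
Cycle lengths of π_123 on ℤ/125ℤ: [100, 20, 4, 1]; 4 cycles in total.
Σ(ℓ_i−1) = 125−4 = 121; sign = (−1)^121 = -1.

-1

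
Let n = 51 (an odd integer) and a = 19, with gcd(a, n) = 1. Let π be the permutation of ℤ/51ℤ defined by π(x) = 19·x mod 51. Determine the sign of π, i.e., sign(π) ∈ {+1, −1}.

+1

Orbit of 1 under x↦19x: [1, 19, 4, 25, 16, 49, 13]… (length divides ord_51(19)).
π_19 has 9 disjoint cycles with lengths [8, 8, 8, 8, 8, 8, 1, 1, 1] on {0,…,50}.
9 cycles on 51: each ℓ→(−1)^(ℓ−1), product (−1)^42 = +1.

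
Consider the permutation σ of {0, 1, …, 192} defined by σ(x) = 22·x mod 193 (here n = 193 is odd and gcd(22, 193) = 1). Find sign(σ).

-1

Start at x=159: 159 → 24 → 142 → 36 → 20 → 54 → 30 → … (one orbit).
Decompose π into cycles: lengths [192, 1] (2 cycles, including the fixed point 0).
2 cycles on 193: each ℓ→(−1)^(ℓ−1), product (−1)^191 = -1.
Check: (22/193) = -1 by Zolotarev.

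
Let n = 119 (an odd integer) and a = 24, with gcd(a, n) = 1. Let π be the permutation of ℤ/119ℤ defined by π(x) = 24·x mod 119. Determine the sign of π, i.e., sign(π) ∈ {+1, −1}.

Trace 15: π^k(15) = [15, 3, 72, 62, 60, 12, 50] for k=0..6.
5 cycles of lengths [48, 48, 16, 6, 1].
5 cycles on 119: each ℓ→(−1)^(ℓ−1), product (−1)^114 = +1.
Via Zolotarev, sign(π_{24}) = (24|119) = +1.

+1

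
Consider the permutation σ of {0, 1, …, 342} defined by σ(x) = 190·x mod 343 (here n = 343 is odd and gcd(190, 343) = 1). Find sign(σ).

+1

Start at x=57: 57 → 197 → 43 → 281 → 225 → 218 → 260 → … (one orbit).
The orbit structure of x ↦ 190x mod 343: 19 orbits of sizes [49, 49, 49, 49, 49, 49, 7, 7, 7, 7, 7, 7, 1, 1, 1, 1, 1, 1, 1].
n − c = 343 − 19 = 324; sign = (−1)^324 = +1.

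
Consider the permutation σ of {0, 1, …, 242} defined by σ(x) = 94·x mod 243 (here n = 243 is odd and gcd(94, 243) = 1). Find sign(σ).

+1

Orbit of 79 under x↦94x: [79, 136, 148, 61, 145, 22, 124]… (length divides ord_243(94)).
π_94 has 11 disjoint cycles with lengths [81, 81, 27, 27, 9, 9, 3, 3, 1, 1, 1] on {0,…,242}.
11 cycles on 243: each ℓ→(−1)^(ℓ−1), product (−1)^232 = +1.
The Jacobi symbol (94|243) = +1 (Zolotarev) agrees.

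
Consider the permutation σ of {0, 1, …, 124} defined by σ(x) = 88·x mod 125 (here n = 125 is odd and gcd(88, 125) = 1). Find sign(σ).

-1

Start at x=62: 62 → 81 → 3 → 14 → 107 → 41 → 108 → … (one orbit).
Decompose π into cycles: lengths [100, 20, 4, 1] (4 cycles, including the fixed point 0).
n − c = 125 − 4 = 121; sign = (−1)^121 = -1.
(88|125)_J = -1 (Zolotarev's lemma cross-check).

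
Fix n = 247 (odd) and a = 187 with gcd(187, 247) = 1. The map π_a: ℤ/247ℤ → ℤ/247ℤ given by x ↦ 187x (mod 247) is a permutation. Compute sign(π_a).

-1

Trace 99: π^k(99) = [99, 235, 226, 25, 229, 92, 161] for k=0..6.
Cycle lengths of π_187 on ℤ/247ℤ: [36, 36, 36, 36, 36, 36, 9, 9, 4, 4, 4, 1]; 12 cycles in total.
With 12 cycles on 247 points, sign = (−1)^{247−12} = -1.
Zolotarev: (187|247) = -1, matching the cycle-count sign.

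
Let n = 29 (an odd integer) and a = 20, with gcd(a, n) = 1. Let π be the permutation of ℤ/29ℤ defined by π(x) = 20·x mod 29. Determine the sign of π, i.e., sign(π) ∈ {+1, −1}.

Orbit of 24 under x↦20x: [24, 16, 1, 20, 23, 25, 7]… (length divides ord_29(20)).
Cycle type of π: 7×4 + 1; total 5 cycles.
With 5 cycles on 29 points, sign = (−1)^{29−5} = +1.

+1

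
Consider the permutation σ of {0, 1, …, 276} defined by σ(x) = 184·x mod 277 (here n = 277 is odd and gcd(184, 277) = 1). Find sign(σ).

Trace 28: π^k(28) = [28, 166, 74, 43, 156, 173, 254] for k=0..6.
The orbit structure of x ↦ 184x mod 277: 2 orbits of sizes [276, 1].
With 2 cycles on 277 points, sign = (−1)^{277−2} = -1.

-1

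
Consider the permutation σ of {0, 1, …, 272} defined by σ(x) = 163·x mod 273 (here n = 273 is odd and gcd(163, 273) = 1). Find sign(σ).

Trace 163: π^k(163) = [163, 88, 148, 100, 193, 64, 58] for k=0..6.
Decompose π into cycles: lengths [12, 12, 12, 12, 12, 12, 12, 12, 12, 12, 12, 12, 12, 12, 12, 12, 12, 12, 12, 12, 12, 3, 3, 3, 3, 3, 3, 1, 1, 1] (30 cycles, including the fixed point 0).
n − c = 273 − 30 = 243; sign = (−1)^243 = -1.

-1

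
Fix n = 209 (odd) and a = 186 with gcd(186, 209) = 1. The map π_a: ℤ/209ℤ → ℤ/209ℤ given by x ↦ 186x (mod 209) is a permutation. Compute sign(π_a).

+1

Trace 111: π^k(111) = [111, 164, 199, 21, 144, 32, 100] for k=0..6.
Cycle lengths of π_186 on ℤ/209ℤ: [18, 18, 18, 18, 18, 18, 18, 18, 18, 18, 18, 2, 2, 2, 2, 2, 1]; 17 cycles in total.
With 17 cycles on 209 points, sign = (−1)^{209−17} = +1.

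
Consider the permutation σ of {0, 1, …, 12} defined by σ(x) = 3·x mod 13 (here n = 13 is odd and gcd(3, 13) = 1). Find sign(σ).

Orbit of 1 under x↦3x: [1, 3, 9]… (length divides ord_13(3)).
The orbit structure of x ↦ 3x mod 13: 5 orbits of sizes [3, 3, 3, 3, 1].
n − c = 13 − 5 = 8; sign = (−1)^8 = +1.
Via Zolotarev, sign(π_{3}) = (3|13) = +1.

+1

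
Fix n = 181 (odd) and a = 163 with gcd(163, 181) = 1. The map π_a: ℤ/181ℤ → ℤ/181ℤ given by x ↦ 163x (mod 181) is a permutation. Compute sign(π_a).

-1

Trace 110: π^k(110) = [110, 11, 164, 125, 103, 137, 68] for k=0..6.
π_163 has 2 disjoint cycles with lengths [180, 1] on {0,…,180}.
181 − 2 = 179 transpositions; sign(π) = (−1)^179 = -1.
The Jacobi symbol (163|181) = -1 (Zolotarev) agrees.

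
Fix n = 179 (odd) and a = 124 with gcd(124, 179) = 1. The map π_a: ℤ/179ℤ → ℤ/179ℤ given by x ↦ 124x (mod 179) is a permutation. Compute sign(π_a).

Start at x=129: 129 → 65 → 5 → 83 → 89 → 117 → 9 → … (one orbit).
The orbit structure of x ↦ 124x mod 179: 3 orbits of sizes [89, 89, 1].
179 − 3 = 176 transpositions; sign(π) = (−1)^176 = +1.
The Jacobi symbol (124|179) = +1 (Zolotarev) agrees.

+1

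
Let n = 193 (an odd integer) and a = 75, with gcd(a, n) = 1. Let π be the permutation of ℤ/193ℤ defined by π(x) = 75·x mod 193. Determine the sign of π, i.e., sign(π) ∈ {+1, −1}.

Orbit of 7 under x↦75x: [7, 139, 3, 32, 84, 124, 36]… (length divides ord_193(75)).
Decompose π into cycles: lengths [96, 96, 1] (3 cycles, including the fixed point 0).
sign(π) = (−1)^{n − #cycles} = (−1)^{193−3} = (−1)^190 = +1.

+1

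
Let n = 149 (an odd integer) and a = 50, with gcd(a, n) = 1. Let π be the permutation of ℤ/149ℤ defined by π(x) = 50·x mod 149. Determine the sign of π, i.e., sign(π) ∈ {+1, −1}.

-1

Start at x=10: 10 → 53 → 117 → 39 → 13 → 54 → 18 → … (one orbit).
Decompose π into cycles: lengths [148, 1] (2 cycles, including the fixed point 0).
2 cycles on 149: each ℓ→(−1)^(ℓ−1), product (−1)^147 = -1.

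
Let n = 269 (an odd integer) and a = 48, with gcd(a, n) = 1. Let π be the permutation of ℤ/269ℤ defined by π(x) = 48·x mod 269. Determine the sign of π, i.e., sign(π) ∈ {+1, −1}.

Trace 64: π^k(64) = [64, 113, 44, 229, 232, 107, 25] for k=0..6.
Cycle lengths of π_48 on ℤ/269ℤ: [268, 1]; 2 cycles in total.
2 cycles on 269: each ℓ→(−1)^(ℓ−1), product (−1)^267 = -1.

-1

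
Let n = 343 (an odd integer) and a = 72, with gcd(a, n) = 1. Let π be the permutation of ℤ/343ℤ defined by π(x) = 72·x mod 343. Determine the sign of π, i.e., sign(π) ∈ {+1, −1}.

Trace 260: π^k(260) = [260, 198, 193, 176, 324, 4, 288] for k=0..6.
π_72 has 7 disjoint cycles with lengths [147, 147, 21, 21, 3, 3, 1] on {0,…,342}.
Σ(ℓ_i−1) = 343−7 = 336; sign = (−1)^336 = +1.
Via Zolotarev, sign(π_{72}) = (72|343) = +1.

+1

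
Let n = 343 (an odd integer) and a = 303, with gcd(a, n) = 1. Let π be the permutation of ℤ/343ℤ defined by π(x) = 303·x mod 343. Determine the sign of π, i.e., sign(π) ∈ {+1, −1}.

+1

Orbit of 186 under x↦303x: [186, 106, 219, 158, 197, 9, 326]… (length divides ord_343(303)).
Cycle lengths of π_303 on ℤ/343ℤ: [147, 147, 21, 21, 3, 3, 1]; 7 cycles in total.
7 cycles on 343: each ℓ→(−1)^(ℓ−1), product (−1)^336 = +1.
Zolotarev: (303|343) = +1, matching the cycle-count sign.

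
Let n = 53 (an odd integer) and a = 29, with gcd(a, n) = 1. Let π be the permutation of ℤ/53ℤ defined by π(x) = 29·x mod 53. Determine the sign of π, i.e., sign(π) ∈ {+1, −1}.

+1

Trace 9: π^k(9) = [9, 49, 43, 28, 17, 16, 40] for k=0..6.
Cycle lengths of π_29 on ℤ/53ℤ: [26, 26, 1]; 3 cycles in total.
sign(π) = (−1)^{n − #cycles} = (−1)^{53−3} = (−1)^50 = +1.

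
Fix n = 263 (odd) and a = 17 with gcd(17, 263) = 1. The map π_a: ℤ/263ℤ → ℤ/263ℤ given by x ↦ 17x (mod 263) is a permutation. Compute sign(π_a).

Trace 166: π^k(166) = [166, 192, 108, 258, 178, 133, 157] for k=0..6.
Decompose π into cycles: lengths [131, 131, 1] (3 cycles, including the fixed point 0).
263 − 3 = 260 transpositions; sign(π) = (−1)^260 = +1.
Zolotarev: (17|263) = +1, matching the cycle-count sign.

+1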